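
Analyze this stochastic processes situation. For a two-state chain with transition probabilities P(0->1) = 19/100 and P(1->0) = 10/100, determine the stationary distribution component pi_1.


Stationary distribution: pi_0 = p10/(p01+p10), pi_1 = p01/(p01+p10)
p01 = 0.1900, p10 = 0.1000
pi_1 = 0.6552

0.6552


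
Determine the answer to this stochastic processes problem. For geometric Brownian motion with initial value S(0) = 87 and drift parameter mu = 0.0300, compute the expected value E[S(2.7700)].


E[S(t)] = S(0) * exp(mu * t)
= 87 * exp(0.0300 * 2.7700)
= 87 * 1.0867
= 94.5386

94.5386


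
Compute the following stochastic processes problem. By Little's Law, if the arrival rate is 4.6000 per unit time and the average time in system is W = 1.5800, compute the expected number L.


Little's Law: L = lambda * W
= 4.6000 * 1.5800
= 7.2680

7.2680


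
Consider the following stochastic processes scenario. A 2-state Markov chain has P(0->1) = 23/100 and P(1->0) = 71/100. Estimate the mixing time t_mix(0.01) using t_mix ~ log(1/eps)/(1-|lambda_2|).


lambda_2 = |1 - p01 - p10| = |1 - 0.2300 - 0.7100| = 0.0600
t_mix ~ log(1/eps)/(1 - |lambda_2|)
= log(100)/(1 - 0.0600) = 4.6052/0.9400
= 4.8991

4.8991


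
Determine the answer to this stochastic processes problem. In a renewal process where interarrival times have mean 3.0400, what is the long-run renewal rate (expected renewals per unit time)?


Long-run renewal rate = 1/E(X)
= 1/3.0400
= 0.3289

0.3289


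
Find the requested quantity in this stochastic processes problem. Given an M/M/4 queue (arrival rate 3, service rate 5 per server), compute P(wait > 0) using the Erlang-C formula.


a = lambda/mu = 0.6000
rho = a/c = 0.1500
Erlang-C formula applied:
C(c,a) = 0.0035

0.0035


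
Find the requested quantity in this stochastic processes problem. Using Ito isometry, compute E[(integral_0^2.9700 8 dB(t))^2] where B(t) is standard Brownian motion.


By Ito isometry: E[(int f dB)^2] = int f^2 dt
= 8^2 * 2.9700
= 64 * 2.9700 = 190.0800

190.0800


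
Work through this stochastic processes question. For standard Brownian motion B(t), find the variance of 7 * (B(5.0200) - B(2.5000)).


Var(alpha*(B(t)-B(s))) = alpha^2 * (t-s)
= 7^2 * (5.0200 - 2.5000)
= 49 * 2.5200
= 123.4800

123.4800


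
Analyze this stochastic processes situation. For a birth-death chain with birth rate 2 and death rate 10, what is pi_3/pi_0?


For birth-death process, pi_n/pi_0 = (lambda/mu)^n
= (2/10)^3
= 0.0080

0.0080


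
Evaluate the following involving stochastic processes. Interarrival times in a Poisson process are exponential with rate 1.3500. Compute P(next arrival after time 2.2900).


P(X > t) = exp(-lambda * t)
= exp(-1.3500 * 2.2900)
= exp(-3.0915) = 0.0454

0.0454


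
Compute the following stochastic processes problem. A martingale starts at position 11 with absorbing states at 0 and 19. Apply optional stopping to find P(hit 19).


By optional stopping theorem: E(M at tau) = M(0) = 11
P(hit 19)*19 + P(hit 0)*0 = 11
P(hit 19) = (11 - 0)/(19 - 0) = 11/19 = 0.5789

0.5789


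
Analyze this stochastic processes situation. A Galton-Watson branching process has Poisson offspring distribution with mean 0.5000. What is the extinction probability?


Since mu = 0.5000 <= 1, extinction probability = 1.

1.0000


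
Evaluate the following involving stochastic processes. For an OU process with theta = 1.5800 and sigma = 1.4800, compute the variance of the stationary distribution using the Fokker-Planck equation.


Stationary variance = sigma^2 / (2*theta)
= 1.4800^2 / (2*1.5800)
= 2.1904 / 3.1600
= 0.6932

0.6932


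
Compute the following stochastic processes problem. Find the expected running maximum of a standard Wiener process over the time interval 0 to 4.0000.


E(max B(s)) = sqrt(2t/pi)
= sqrt(2*4.0000/pi)
= sqrt(2.5465)
= 1.5958

1.5958


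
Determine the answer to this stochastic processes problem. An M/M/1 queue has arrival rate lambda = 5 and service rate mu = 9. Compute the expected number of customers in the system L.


rho = 5/9 = 0.5556
L = rho/(1-rho)
= 0.5556/0.4444
= 1.2500

1.2500


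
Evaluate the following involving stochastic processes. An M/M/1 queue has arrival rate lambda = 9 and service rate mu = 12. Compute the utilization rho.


rho = lambda/mu
= 9/12
= 0.7500

0.7500


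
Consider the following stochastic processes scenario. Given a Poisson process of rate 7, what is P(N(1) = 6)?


P(N(t)=k) = (lambda*t)^k * exp(-lambda*t) / k!
lambda*t = 7
= 7^6 * exp(-7) / 6!
= 117649 * 9.1188e-04 / 720
= 0.1490

0.1490


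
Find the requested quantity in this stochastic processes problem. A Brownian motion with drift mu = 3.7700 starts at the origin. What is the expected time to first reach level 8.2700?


Expected first passage time = a/mu
= 8.2700/3.7700
= 2.1936

2.1936


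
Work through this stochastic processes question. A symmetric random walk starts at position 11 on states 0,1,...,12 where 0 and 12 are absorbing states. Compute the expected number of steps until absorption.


For symmetric RW on 0,...,N with absorbing barriers, E(i) = i*(N-i)
E(11) = 11 * 1 = 11

11


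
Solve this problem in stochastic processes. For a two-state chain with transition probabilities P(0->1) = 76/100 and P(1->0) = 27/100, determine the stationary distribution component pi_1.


Stationary distribution: pi_0 = p10/(p01+p10), pi_1 = p01/(p01+p10)
p01 = 0.7600, p10 = 0.2700
pi_1 = 0.7379

0.7379


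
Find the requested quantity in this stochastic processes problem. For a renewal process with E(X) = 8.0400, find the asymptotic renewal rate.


Long-run renewal rate = 1/E(X)
= 1/8.0400
= 0.1244

0.1244


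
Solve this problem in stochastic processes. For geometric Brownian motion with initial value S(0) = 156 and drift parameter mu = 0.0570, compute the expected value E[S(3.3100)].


E[S(t)] = S(0) * exp(mu * t)
= 156 * exp(0.0570 * 3.3100)
= 156 * 1.2076
= 188.3922

188.3922


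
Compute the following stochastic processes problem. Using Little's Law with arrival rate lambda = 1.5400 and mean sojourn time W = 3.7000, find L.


Little's Law: L = lambda * W
= 1.5400 * 3.7000
= 5.6980

5.6980


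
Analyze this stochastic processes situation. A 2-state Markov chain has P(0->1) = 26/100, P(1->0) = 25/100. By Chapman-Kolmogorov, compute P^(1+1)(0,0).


P^2 = P^1 * P^1
Computing via matrix multiplication of the transition matrix.
Entry (0,0) of P^2 = 0.6126

0.6126


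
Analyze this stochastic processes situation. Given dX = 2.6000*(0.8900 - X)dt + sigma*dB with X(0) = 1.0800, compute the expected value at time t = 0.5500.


E[X(t)] = mu + (X(0) - mu)*exp(-theta*t)
= 0.8900 + (1.0800 - 0.8900)*exp(-2.6000*0.5500)
= 0.8900 + 0.1900 * 0.2393
= 0.9355

0.9355


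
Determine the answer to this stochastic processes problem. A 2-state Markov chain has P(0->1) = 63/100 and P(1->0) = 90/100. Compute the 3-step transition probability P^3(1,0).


Computing P^3 by matrix multiplication.
P = [[0.3700, 0.6300], [0.9000, 0.1000]]
After raising P to the power 3:
P^3(1,0) = 0.6758

0.6758


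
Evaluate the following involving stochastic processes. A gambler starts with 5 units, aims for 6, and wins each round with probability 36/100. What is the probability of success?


Gambler's ruin formula:
r = q/p = 0.6400/0.3600 = 1.7778
P(win) = (1 - r^i)/(1 - r^N)
= (1 - 1.7778^5)/(1 - 1.7778^6)
= 0.5482

0.5482


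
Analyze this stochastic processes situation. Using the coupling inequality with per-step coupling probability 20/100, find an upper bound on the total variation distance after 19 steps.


TV distance bound <= (1-delta)^n
= (1 - 0.2000)^19
= 0.8000^19
= 0.0144

0.0144


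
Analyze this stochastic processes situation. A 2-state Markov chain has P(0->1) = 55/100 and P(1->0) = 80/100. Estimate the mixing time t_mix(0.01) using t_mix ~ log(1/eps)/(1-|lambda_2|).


lambda_2 = |1 - p01 - p10| = |1 - 0.5500 - 0.8000| = 0.3500
t_mix ~ log(1/eps)/(1 - |lambda_2|)
= log(100)/(1 - 0.3500) = 4.6052/0.6500
= 7.0849

7.0849


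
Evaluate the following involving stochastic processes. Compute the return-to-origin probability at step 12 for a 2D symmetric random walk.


P = C(12,6)^2 / 4^12
= 924^2 / 16777216
= 853776 / 16777216
= 0.0509

0.0509


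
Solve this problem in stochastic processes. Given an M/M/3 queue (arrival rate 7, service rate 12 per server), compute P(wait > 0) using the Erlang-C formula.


a = lambda/mu = 0.5833
rho = a/c = 0.1944
Erlang-C formula applied:
C(c,a) = 0.0229

0.0229


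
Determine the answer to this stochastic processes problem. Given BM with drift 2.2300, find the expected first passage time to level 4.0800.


Expected first passage time = a/mu
= 4.0800/2.2300
= 1.8296

1.8296


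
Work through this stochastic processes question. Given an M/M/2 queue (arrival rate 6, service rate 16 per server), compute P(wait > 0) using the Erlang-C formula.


a = lambda/mu = 0.3750
rho = a/c = 0.1875
Erlang-C formula applied:
C(c,a) = 0.0592

0.0592


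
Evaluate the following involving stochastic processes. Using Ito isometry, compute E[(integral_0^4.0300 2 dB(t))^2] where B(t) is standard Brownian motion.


By Ito isometry: E[(int f dB)^2] = int f^2 dt
= 2^2 * 4.0300
= 4 * 4.0300 = 16.1200

16.1200


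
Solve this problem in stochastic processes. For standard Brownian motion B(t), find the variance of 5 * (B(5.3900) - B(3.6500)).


Var(alpha*(B(t)-B(s))) = alpha^2 * (t-s)
= 5^2 * (5.3900 - 3.6500)
= 25 * 1.7400
= 43.5000

43.5000


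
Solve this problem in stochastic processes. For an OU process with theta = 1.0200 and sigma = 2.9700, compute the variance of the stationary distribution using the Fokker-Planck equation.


Stationary variance = sigma^2 / (2*theta)
= 2.9700^2 / (2*1.0200)
= 8.8209 / 2.0400
= 4.3240

4.3240


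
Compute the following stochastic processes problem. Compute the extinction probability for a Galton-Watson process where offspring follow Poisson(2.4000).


Since mu = 2.4000 > 1, extinction prob q < 1.
Solve s = exp(mu*(s-1)) iteratively.
q = 0.1214

0.1214


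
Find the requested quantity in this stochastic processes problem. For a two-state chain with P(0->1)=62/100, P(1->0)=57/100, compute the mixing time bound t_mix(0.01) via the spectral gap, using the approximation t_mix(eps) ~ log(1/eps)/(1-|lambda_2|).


lambda_2 = |1 - p01 - p10| = |1 - 0.6200 - 0.5700| = 0.1900
t_mix ~ log(1/eps)/(1 - |lambda_2|)
= log(100)/(1 - 0.1900) = 4.6052/0.8100
= 5.6854

5.6854


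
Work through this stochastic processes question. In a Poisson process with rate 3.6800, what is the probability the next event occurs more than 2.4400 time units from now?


P(X > t) = exp(-lambda * t)
= exp(-3.6800 * 2.4400)
= exp(-8.9792) = 1.2600e-04

1.2600e-04


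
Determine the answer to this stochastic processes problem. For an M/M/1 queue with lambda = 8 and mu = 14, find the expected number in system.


rho = 8/14 = 0.5714
L = rho/(1-rho)
= 0.5714/0.4286
= 1.3333

1.3333


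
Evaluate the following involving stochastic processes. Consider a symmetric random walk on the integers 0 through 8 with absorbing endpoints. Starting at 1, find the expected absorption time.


For symmetric RW on 0,...,N with absorbing barriers, E(i) = i*(N-i)
E(1) = 1 * 7 = 7

7


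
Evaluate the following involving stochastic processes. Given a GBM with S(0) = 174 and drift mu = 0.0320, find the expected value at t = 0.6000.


E[S(t)] = S(0) * exp(mu * t)
= 174 * exp(0.0320 * 0.6000)
= 174 * 1.0194
= 177.3731

177.3731


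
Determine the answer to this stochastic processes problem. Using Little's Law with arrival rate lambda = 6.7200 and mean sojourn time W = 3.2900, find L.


Little's Law: L = lambda * W
= 6.7200 * 3.2900
= 22.1088

22.1088


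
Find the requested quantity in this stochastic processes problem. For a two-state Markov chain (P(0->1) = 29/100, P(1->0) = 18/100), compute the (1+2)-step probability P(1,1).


P^3 = P^1 * P^2
Computing via matrix multiplication of the transition matrix.
Entry (1,1) of P^3 = 0.6740

0.6740


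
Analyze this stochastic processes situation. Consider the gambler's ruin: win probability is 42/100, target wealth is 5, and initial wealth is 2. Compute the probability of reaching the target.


Gambler's ruin formula:
r = q/p = 0.5800/0.4200 = 1.3810
P(win) = (1 - r^i)/(1 - r^N)
= (1 - 1.3810^2)/(1 - 1.3810^5)
= 0.2255

0.2255


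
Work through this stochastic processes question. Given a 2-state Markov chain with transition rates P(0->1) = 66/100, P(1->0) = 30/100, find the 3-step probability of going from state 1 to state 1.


Computing P^3 by matrix multiplication.
P = [[0.3400, 0.6600], [0.3000, 0.7000]]
After raising P to the power 3:
P^3(1,1) = 0.6875

0.6875


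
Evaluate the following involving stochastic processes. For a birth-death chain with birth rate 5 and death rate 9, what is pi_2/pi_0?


For birth-death process, pi_n/pi_0 = (lambda/mu)^n
= (5/9)^2
= 0.3086

0.3086


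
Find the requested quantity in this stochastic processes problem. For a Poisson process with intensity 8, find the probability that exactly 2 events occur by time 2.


P(N(t)=k) = (lambda*t)^k * exp(-lambda*t) / k!
lambda*t = 16
= 16^2 * exp(-16) / 2!
= 256 * 1.1254e-07 / 2
= 1.4405e-05

1.4405e-05


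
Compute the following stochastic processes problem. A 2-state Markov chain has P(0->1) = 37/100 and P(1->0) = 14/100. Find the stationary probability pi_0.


Stationary distribution: pi_0 = p10/(p01+p10), pi_1 = p01/(p01+p10)
p01 = 0.3700, p10 = 0.1400
pi_0 = 0.2745

0.2745


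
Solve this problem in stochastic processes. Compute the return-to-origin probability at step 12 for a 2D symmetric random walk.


P = C(12,6)^2 / 4^12
= 924^2 / 16777216
= 853776 / 16777216
= 0.0509

0.0509


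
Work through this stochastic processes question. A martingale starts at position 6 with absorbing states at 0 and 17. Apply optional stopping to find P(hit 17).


By optional stopping theorem: E(M at tau) = M(0) = 6
P(hit 17)*17 + P(hit 0)*0 = 6
P(hit 17) = (6 - 0)/(17 - 0) = 6/17 = 0.3529

0.3529


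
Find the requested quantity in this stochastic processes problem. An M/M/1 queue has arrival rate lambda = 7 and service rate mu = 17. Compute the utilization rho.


rho = lambda/mu
= 7/17
= 0.4118

0.4118


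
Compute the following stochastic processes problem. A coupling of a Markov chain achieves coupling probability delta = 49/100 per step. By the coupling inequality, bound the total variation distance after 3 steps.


TV distance bound <= (1-delta)^n
= (1 - 0.4900)^3
= 0.5100^3
= 0.1327

0.1327


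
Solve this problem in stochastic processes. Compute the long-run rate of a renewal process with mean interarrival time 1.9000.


Long-run renewal rate = 1/E(X)
= 1/1.9000
= 0.5263

0.5263


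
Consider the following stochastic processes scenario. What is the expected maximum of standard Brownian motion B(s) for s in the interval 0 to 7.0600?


E(max B(s)) = sqrt(2t/pi)
= sqrt(2*7.0600/pi)
= sqrt(4.4945)
= 2.1200

2.1200


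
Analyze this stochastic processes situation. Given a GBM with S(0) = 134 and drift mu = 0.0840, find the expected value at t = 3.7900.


E[S(t)] = S(0) * exp(mu * t)
= 134 * exp(0.0840 * 3.7900)
= 134 * 1.3749
= 184.2327

184.2327


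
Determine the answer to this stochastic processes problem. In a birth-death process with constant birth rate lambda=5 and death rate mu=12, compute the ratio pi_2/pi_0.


For birth-death process, pi_n/pi_0 = (lambda/mu)^n
= (5/12)^2
= 0.1736

0.1736


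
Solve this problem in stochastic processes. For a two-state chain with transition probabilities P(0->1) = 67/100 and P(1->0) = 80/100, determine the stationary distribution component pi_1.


Stationary distribution: pi_0 = p10/(p01+p10), pi_1 = p01/(p01+p10)
p01 = 0.6700, p10 = 0.8000
pi_1 = 0.4558

0.4558


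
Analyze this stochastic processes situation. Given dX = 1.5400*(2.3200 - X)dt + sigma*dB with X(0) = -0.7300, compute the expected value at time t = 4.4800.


E[X(t)] = mu + (X(0) - mu)*exp(-theta*t)
= 2.3200 + (-0.7300 - 2.3200)*exp(-1.5400*4.4800)
= 2.3200 + -3.0500 * 0.0010
= 2.3169

2.3169


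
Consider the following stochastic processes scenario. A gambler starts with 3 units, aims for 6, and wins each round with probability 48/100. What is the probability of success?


Gambler's ruin formula:
r = q/p = 0.5200/0.4800 = 1.0833
P(win) = (1 - r^i)/(1 - r^N)
= (1 - 1.0833^3)/(1 - 1.0833^6)
= 0.4403

0.4403


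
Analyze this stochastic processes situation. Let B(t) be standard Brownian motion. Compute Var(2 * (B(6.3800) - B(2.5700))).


Var(alpha*(B(t)-B(s))) = alpha^2 * (t-s)
= 2^2 * (6.3800 - 2.5700)
= 4 * 3.8100
= 15.2400

15.2400


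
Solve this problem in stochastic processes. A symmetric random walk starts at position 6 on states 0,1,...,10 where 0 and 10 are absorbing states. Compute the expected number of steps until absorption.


For symmetric RW on 0,...,N with absorbing barriers, E(i) = i*(N-i)
E(6) = 6 * 4 = 24

24


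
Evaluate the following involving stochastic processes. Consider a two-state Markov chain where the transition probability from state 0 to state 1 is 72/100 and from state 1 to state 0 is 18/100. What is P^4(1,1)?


Computing P^4 by matrix multiplication.
P = [[0.2800, 0.7200], [0.1800, 0.8200]]
After raising P to the power 4:
P^4(1,1) = 0.8000

0.8000


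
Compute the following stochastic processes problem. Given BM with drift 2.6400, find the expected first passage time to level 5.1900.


Expected first passage time = a/mu
= 5.1900/2.6400
= 1.9659

1.9659


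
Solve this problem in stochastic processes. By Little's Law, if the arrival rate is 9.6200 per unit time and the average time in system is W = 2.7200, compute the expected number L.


Little's Law: L = lambda * W
= 9.6200 * 2.7200
= 26.1664

26.1664


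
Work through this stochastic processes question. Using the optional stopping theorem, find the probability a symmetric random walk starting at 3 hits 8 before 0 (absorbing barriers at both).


By optional stopping theorem: E(M at tau) = M(0) = 3
P(hit 8)*8 + P(hit 0)*0 = 3
P(hit 8) = (3 - 0)/(8 - 0) = 3/8 = 0.3750

0.3750


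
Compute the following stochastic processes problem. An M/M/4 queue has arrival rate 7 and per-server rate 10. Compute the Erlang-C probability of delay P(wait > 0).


a = lambda/mu = 0.7000
rho = a/c = 0.1750
Erlang-C formula applied:
C(c,a) = 0.0060

0.0060


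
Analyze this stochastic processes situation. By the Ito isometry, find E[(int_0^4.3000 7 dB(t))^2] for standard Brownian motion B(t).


By Ito isometry: E[(int f dB)^2] = int f^2 dt
= 7^2 * 4.3000
= 49 * 4.3000 = 210.7000

210.7000


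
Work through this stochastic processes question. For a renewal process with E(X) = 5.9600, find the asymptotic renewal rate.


Long-run renewal rate = 1/E(X)
= 1/5.9600
= 0.1678

0.1678


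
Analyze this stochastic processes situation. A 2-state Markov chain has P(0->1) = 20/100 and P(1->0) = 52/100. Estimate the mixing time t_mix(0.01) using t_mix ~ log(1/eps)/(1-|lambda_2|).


lambda_2 = |1 - p01 - p10| = |1 - 0.2000 - 0.5200| = 0.2800
t_mix ~ log(1/eps)/(1 - |lambda_2|)
= log(100)/(1 - 0.2800) = 4.6052/0.7200
= 6.3961

6.3961


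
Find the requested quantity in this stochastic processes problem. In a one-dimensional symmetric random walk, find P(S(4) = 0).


P(S(4) = 0) = C(4,2) / 4^2
= 6 / 16
= 0.3750

0.3750


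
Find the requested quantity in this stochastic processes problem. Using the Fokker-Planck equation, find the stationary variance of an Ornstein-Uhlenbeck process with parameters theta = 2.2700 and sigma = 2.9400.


Stationary variance = sigma^2 / (2*theta)
= 2.9400^2 / (2*2.2700)
= 8.6436 / 4.5400
= 1.9039

1.9039


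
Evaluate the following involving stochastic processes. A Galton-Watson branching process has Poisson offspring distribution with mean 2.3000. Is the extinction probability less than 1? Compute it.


Since mu = 2.3000 > 1, extinction prob q < 1.
Solve s = exp(mu*(s-1)) iteratively.
q = 0.1376

0.1376


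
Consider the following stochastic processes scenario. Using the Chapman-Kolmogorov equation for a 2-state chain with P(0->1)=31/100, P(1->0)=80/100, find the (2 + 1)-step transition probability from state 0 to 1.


P^3 = P^2 * P^1
Computing via matrix multiplication of the transition matrix.
Entry (0,1) of P^3 = 0.2797

0.2797


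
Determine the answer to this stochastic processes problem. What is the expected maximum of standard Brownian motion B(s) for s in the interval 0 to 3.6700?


E(max B(s)) = sqrt(2t/pi)
= sqrt(2*3.6700/pi)
= sqrt(2.3364)
= 1.5285

1.5285


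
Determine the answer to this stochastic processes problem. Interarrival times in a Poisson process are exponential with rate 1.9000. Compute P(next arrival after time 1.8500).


P(X > t) = exp(-lambda * t)
= exp(-1.9000 * 1.8500)
= exp(-3.5150) = 0.0297

0.0297


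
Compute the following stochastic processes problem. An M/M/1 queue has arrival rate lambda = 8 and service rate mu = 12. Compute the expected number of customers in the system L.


rho = 8/12 = 0.6667
L = rho/(1-rho)
= 0.6667/0.3333
= 2.0000

2.0000


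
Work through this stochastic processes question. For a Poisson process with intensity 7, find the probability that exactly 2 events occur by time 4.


P(N(t)=k) = (lambda*t)^k * exp(-lambda*t) / k!
lambda*t = 28
= 28^2 * exp(-28) / 2!
= 784 * 6.9144e-13 / 2
= 2.7104e-10

2.7104e-10


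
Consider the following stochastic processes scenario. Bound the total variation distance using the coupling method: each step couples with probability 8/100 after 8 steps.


TV distance bound <= (1-delta)^n
= (1 - 0.0800)^8
= 0.9200^8
= 0.5132

0.5132


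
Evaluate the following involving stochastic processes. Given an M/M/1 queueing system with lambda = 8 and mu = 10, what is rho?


rho = lambda/mu
= 8/10
= 0.8000

0.8000


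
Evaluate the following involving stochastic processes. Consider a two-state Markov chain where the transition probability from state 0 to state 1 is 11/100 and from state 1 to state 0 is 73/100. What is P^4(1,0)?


Computing P^4 by matrix multiplication.
P = [[0.8900, 0.1100], [0.7300, 0.2700]]
After raising P to the power 4:
P^4(1,0) = 0.8685

0.8685


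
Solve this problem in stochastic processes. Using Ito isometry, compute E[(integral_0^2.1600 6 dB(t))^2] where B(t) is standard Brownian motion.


By Ito isometry: E[(int f dB)^2] = int f^2 dt
= 6^2 * 2.1600
= 36 * 2.1600 = 77.7600

77.7600


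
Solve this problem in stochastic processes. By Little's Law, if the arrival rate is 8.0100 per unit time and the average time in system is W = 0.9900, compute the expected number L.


Little's Law: L = lambda * W
= 8.0100 * 0.9900
= 7.9299

7.9299


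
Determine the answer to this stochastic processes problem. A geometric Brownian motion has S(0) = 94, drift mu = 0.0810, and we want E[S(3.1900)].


E[S(t)] = S(0) * exp(mu * t)
= 94 * exp(0.0810 * 3.1900)
= 94 * 1.2948
= 121.7153

121.7153


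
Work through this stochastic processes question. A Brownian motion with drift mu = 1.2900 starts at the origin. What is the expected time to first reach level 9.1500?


Expected first passage time = a/mu
= 9.1500/1.2900
= 7.0930

7.0930


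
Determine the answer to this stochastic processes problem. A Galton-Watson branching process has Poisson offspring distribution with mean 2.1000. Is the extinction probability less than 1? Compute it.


Since mu = 2.1000 > 1, extinction prob q < 1.
Solve s = exp(mu*(s-1)) iteratively.
q = 0.1779

0.1779


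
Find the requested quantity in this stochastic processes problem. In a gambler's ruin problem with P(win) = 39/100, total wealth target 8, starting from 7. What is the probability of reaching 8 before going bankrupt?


Gambler's ruin formula:
r = q/p = 0.6100/0.3900 = 1.5641
P(win) = (1 - r^i)/(1 - r^N)
= (1 - 1.5641^7)/(1 - 1.5641^8)
= 0.6290

0.6290


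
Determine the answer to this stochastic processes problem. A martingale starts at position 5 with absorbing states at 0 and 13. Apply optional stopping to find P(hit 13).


By optional stopping theorem: E(M at tau) = M(0) = 5
P(hit 13)*13 + P(hit 0)*0 = 5
P(hit 13) = (5 - 0)/(13 - 0) = 5/13 = 0.3846

0.3846


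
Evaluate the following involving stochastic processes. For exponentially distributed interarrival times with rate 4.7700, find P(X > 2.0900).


P(X > t) = exp(-lambda * t)
= exp(-4.7700 * 2.0900)
= exp(-9.9693) = 4.6815e-05

4.6815e-05


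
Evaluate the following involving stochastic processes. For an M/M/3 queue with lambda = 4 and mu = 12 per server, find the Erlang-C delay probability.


a = lambda/mu = 0.3333
rho = a/c = 0.1111
Erlang-C formula applied:
C(c,a) = 0.0050

0.0050


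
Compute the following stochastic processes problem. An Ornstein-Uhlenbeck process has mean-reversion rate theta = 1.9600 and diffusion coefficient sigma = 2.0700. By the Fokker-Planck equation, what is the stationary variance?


Stationary variance = sigma^2 / (2*theta)
= 2.0700^2 / (2*1.9600)
= 4.2849 / 3.9200
= 1.0931

1.0931


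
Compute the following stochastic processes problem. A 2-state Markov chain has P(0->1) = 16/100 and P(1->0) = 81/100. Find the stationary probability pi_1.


Stationary distribution: pi_0 = p10/(p01+p10), pi_1 = p01/(p01+p10)
p01 = 0.1600, p10 = 0.8100
pi_1 = 0.1649

0.1649


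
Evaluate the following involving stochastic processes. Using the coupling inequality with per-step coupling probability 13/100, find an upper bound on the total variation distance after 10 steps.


TV distance bound <= (1-delta)^n
= (1 - 0.1300)^10
= 0.8700^10
= 0.2484

0.2484


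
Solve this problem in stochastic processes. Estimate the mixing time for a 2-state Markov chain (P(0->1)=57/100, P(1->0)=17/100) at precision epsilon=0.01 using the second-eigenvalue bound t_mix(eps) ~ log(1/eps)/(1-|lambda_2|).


lambda_2 = |1 - p01 - p10| = |1 - 0.5700 - 0.1700| = 0.2600
t_mix ~ log(1/eps)/(1 - |lambda_2|)
= log(100)/(1 - 0.2600) = 4.6052/0.7400
= 6.2232

6.2232


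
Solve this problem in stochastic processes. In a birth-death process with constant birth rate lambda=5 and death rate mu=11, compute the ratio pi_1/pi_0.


For birth-death process, pi_n/pi_0 = (lambda/mu)^n
= (5/11)^1
= 0.4545

0.4545


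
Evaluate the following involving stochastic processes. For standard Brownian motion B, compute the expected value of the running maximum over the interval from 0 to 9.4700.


E(max B(s)) = sqrt(2t/pi)
= sqrt(2*9.4700/pi)
= sqrt(6.0288)
= 2.4554

2.4554


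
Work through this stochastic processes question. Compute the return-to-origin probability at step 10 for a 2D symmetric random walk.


P = C(10,5)^2 / 4^10
= 252^2 / 1048576
= 63504 / 1048576
= 0.0606

0.0606


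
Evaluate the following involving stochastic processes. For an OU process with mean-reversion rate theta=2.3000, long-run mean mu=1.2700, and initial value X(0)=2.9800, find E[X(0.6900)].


E[X(t)] = mu + (X(0) - mu)*exp(-theta*t)
= 1.2700 + (2.9800 - 1.2700)*exp(-2.3000*0.6900)
= 1.2700 + 1.7100 * 0.2045
= 1.6198

1.6198


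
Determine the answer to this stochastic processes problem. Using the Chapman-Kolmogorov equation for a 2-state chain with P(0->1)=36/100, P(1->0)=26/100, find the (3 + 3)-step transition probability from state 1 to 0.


P^6 = P^3 * P^3
Computing via matrix multiplication of the transition matrix.
Entry (1,0) of P^6 = 0.4181

0.4181


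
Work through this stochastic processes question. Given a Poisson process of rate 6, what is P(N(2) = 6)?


P(N(t)=k) = (lambda*t)^k * exp(-lambda*t) / k!
lambda*t = 12
= 12^6 * exp(-12) / 6!
= 2985984 * 6.1442e-06 / 720
= 0.0255

0.0255


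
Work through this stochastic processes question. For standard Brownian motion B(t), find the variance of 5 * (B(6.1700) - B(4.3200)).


Var(alpha*(B(t)-B(s))) = alpha^2 * (t-s)
= 5^2 * (6.1700 - 4.3200)
= 25 * 1.8500
= 46.2500

46.2500


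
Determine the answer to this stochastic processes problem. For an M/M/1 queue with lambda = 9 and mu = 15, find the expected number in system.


rho = 9/15 = 0.6000
L = rho/(1-rho)
= 0.6000/0.4000
= 1.5000

1.5000


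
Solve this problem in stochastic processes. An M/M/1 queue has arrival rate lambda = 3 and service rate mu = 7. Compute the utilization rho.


rho = lambda/mu
= 3/7
= 0.4286

0.4286


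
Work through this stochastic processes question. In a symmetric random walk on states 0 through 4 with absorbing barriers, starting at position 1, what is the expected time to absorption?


For symmetric RW on 0,...,N with absorbing barriers, E(i) = i*(N-i)
E(1) = 1 * 3 = 3

3


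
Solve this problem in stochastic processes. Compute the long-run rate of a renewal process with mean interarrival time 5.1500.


Long-run renewal rate = 1/E(X)
= 1/5.1500
= 0.1942

0.1942


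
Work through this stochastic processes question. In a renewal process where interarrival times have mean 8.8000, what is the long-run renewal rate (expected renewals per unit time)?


Long-run renewal rate = 1/E(X)
= 1/8.8000
= 0.1136

0.1136


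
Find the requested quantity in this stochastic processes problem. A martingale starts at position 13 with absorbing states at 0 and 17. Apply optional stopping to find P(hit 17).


By optional stopping theorem: E(M at tau) = M(0) = 13
P(hit 17)*17 + P(hit 0)*0 = 13
P(hit 17) = (13 - 0)/(17 - 0) = 13/17 = 0.7647

0.7647


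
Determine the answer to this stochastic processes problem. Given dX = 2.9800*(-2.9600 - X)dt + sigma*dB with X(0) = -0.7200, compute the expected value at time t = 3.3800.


E[X(t)] = mu + (X(0) - mu)*exp(-theta*t)
= -2.9600 + (-0.7200 - -2.9600)*exp(-2.9800*3.3800)
= -2.9600 + 2.2400 * 4.2229e-05
= -2.9599

-2.9599


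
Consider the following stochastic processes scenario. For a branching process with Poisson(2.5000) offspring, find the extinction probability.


Since mu = 2.5000 > 1, extinction prob q < 1.
Solve s = exp(mu*(s-1)) iteratively.
q = 0.1074

0.1074


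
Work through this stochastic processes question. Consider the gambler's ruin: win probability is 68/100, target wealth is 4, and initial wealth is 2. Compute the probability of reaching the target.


Gambler's ruin formula:
r = q/p = 0.3200/0.6800 = 0.4706
P(win) = (1 - r^i)/(1 - r^N)
= (1 - 0.4706^2)/(1 - 0.4706^4)
= 0.8187

0.8187


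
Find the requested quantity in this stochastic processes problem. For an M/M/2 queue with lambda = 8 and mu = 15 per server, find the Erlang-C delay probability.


a = lambda/mu = 0.5333
rho = a/c = 0.2667
Erlang-C formula applied:
C(c,a) = 0.1123

0.1123


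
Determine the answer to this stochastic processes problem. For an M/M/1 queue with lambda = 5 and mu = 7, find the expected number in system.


rho = 5/7 = 0.7143
L = rho/(1-rho)
= 0.7143/0.2857
= 2.5000

2.5000


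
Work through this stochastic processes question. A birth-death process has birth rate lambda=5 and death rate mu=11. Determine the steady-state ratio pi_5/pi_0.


For birth-death process, pi_n/pi_0 = (lambda/mu)^n
= (5/11)^5
= 0.0194

0.0194


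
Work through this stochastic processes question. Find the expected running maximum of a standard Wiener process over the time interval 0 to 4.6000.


E(max B(s)) = sqrt(2t/pi)
= sqrt(2*4.6000/pi)
= sqrt(2.9285)
= 1.7113

1.7113


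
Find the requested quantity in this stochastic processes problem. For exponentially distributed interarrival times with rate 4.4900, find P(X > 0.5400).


P(X > t) = exp(-lambda * t)
= exp(-4.4900 * 0.5400)
= exp(-2.4246) = 0.0885

0.0885


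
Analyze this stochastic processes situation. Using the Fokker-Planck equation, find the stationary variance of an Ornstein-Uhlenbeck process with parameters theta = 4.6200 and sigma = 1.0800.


Stationary variance = sigma^2 / (2*theta)
= 1.0800^2 / (2*4.6200)
= 1.1664 / 9.2400
= 0.1262

0.1262


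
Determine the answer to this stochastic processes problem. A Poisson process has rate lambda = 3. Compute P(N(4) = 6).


P(N(t)=k) = (lambda*t)^k * exp(-lambda*t) / k!
lambda*t = 12
= 12^6 * exp(-12) / 6!
= 2985984 * 6.1442e-06 / 720
= 0.0255

0.0255


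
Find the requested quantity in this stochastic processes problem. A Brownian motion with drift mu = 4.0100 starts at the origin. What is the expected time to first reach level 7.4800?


Expected first passage time = a/mu
= 7.4800/4.0100
= 1.8653

1.8653


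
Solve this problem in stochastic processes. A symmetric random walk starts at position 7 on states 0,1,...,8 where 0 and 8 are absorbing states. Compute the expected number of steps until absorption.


For symmetric RW on 0,...,N with absorbing barriers, E(i) = i*(N-i)
E(7) = 7 * 1 = 7

7


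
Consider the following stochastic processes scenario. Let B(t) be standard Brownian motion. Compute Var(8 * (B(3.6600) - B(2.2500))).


Var(alpha*(B(t)-B(s))) = alpha^2 * (t-s)
= 8^2 * (3.6600 - 2.2500)
= 64 * 1.4100
= 90.2400

90.2400


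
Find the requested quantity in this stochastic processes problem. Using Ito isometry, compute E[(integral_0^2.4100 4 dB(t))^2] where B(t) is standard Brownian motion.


By Ito isometry: E[(int f dB)^2] = int f^2 dt
= 4^2 * 2.4100
= 16 * 2.4100 = 38.5600

38.5600


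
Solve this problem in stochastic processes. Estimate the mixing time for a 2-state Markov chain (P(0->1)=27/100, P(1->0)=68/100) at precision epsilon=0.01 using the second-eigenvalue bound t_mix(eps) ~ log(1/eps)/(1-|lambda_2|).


lambda_2 = |1 - p01 - p10| = |1 - 0.2700 - 0.6800| = 0.0500
t_mix ~ log(1/eps)/(1 - |lambda_2|)
= log(100)/(1 - 0.0500) = 4.6052/0.9500
= 4.8475

4.8475


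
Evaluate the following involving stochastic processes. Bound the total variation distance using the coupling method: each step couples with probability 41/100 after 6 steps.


TV distance bound <= (1-delta)^n
= (1 - 0.4100)^6
= 0.5900^6
= 0.0422

0.0422


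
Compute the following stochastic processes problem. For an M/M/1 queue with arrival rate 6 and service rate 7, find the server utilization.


rho = lambda/mu
= 6/7
= 0.8571

0.8571


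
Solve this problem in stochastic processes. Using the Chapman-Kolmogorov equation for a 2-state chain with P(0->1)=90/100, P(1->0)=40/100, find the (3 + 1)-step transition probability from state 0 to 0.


P^4 = P^3 * P^1
Computing via matrix multiplication of the transition matrix.
Entry (0,0) of P^4 = 0.3133

0.3133


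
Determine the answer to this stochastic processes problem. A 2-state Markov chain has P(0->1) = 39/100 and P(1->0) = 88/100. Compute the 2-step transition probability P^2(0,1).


Computing P^2 by matrix multiplication.
P = [[0.6100, 0.3900], [0.8800, 0.1200]]
After raising P to the power 2:
P^2(0,1) = 0.2847

0.2847


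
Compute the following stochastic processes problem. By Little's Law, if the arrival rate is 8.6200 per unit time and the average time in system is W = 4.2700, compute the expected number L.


Little's Law: L = lambda * W
= 8.6200 * 4.2700
= 36.8074

36.8074


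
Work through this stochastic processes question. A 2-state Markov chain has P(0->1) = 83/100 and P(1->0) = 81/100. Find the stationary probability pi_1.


Stationary distribution: pi_0 = p10/(p01+p10), pi_1 = p01/(p01+p10)
p01 = 0.8300, p10 = 0.8100
pi_1 = 0.5061

0.5061


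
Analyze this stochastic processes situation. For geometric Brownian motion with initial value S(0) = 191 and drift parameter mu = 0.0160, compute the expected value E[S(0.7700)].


E[S(t)] = S(0) * exp(mu * t)
= 191 * exp(0.0160 * 0.7700)
= 191 * 1.0124
= 193.3677

193.3677


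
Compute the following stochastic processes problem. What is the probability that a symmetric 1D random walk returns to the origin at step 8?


P(S(8) = 0) = C(8,4) / 4^4
= 70 / 256
= 0.2734

0.2734


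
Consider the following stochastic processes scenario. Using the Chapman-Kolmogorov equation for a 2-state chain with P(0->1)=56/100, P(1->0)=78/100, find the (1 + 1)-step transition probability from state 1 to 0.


P^2 = P^1 * P^1
Computing via matrix multiplication of the transition matrix.
Entry (1,0) of P^2 = 0.5148

0.5148


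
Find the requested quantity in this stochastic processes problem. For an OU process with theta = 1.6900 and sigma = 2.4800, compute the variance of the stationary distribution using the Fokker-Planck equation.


Stationary variance = sigma^2 / (2*theta)
= 2.4800^2 / (2*1.6900)
= 6.1504 / 3.3800
= 1.8196

1.8196


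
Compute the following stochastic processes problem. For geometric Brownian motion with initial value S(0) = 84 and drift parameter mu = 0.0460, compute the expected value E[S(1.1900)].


E[S(t)] = S(0) * exp(mu * t)
= 84 * exp(0.0460 * 1.1900)
= 84 * 1.0563
= 88.7263

88.7263


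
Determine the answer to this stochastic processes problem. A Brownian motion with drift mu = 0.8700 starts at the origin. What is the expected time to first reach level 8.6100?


Expected first passage time = a/mu
= 8.6100/0.8700
= 9.8966

9.8966


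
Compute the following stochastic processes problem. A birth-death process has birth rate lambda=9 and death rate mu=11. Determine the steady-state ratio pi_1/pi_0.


For birth-death process, pi_n/pi_0 = (lambda/mu)^n
= (9/11)^1
= 0.8182

0.8182


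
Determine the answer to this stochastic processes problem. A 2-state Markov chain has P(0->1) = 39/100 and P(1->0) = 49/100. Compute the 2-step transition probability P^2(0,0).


Computing P^2 by matrix multiplication.
P = [[0.6100, 0.3900], [0.4900, 0.5100]]
After raising P to the power 2:
P^2(0,0) = 0.5632

0.5632


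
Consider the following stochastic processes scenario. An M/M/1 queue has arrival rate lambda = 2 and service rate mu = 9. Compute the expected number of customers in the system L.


rho = 2/9 = 0.2222
L = rho/(1-rho)
= 0.2222/0.7778
= 0.2857

0.2857


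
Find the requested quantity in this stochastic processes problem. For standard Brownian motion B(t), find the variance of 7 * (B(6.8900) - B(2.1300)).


Var(alpha*(B(t)-B(s))) = alpha^2 * (t-s)
= 7^2 * (6.8900 - 2.1300)
= 49 * 4.7600
= 233.2400

233.2400


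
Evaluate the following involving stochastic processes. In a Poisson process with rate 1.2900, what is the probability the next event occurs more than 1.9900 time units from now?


P(X > t) = exp(-lambda * t)
= exp(-1.2900 * 1.9900)
= exp(-2.5671) = 0.0768

0.0768


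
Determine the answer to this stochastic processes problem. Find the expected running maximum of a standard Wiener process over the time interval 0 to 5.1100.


E(max B(s)) = sqrt(2t/pi)
= sqrt(2*5.1100/pi)
= sqrt(3.2531)
= 1.8036

1.8036


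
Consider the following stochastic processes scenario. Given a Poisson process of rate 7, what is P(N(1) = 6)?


P(N(t)=k) = (lambda*t)^k * exp(-lambda*t) / k!
lambda*t = 7
= 7^6 * exp(-7) / 6!
= 117649 * 9.1188e-04 / 720
= 0.1490

0.1490


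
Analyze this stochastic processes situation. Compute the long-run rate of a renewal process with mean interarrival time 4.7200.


Long-run renewal rate = 1/E(X)
= 1/4.7200
= 0.2119

0.2119


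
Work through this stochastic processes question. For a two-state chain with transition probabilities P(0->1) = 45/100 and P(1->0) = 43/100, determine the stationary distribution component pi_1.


Stationary distribution: pi_0 = p10/(p01+p10), pi_1 = p01/(p01+p10)
p01 = 0.4500, p10 = 0.4300
pi_1 = 0.5114

0.5114


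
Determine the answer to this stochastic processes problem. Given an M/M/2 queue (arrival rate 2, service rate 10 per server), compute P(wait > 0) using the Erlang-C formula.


a = lambda/mu = 0.2000
rho = a/c = 0.1000
Erlang-C formula applied:
C(c,a) = 0.0182

0.0182
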